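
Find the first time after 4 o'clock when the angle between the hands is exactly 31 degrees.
At t minutes past 4:00, the hour hand is at 30 x 4 + 0.5t degrees and the minute hand is at 6t degrees.
The smaller angle between them is 31 degrees when |30H - 5.5t| = 31 or |30H - 5.5t| = 329.
With H = 4, solve 30 x 4 - 5.5t = +/- target for each target:
  t = (30 x 4 - 31) / 5.5 = 16.18
  t = (30 x 4 + 31) / 5.5 = 27.45
  t = (30 x 4 - 329) / 5.5 = -38 (outside (0, 60))
  t = (30 x 4 + 329) / 5.5 = 81.64 (outside (0, 60))
Valid solutions in (0, 60): {16.18, 27.45} minutes.
The first occurrence is t = 16.18 minutes.
The hands form a 31-degree angle at 16.18 minutes past 4:00.

Final answer: 16.18 minutes past 4:00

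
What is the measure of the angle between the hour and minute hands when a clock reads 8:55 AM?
Hour hand position: 8 x 30 + 55 x 0.5 = 267.5 degrees
Minute hand position: 55 x 6 = 330 degrees
Difference: |267.5 - 330| = 62.5 degrees
The angle between the hands is 62.5 degrees

Final answer: 62.5 degrees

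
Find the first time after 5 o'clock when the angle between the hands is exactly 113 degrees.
At t minutes past 5:00, the hour hand is at 30 x 5 + 0.5t degrees and the minute hand is at 6t degrees.
The smaller angle between them is 113 degrees when |30H - 5.5t| = 113 or |30H - 5.5t| = 247.
With H = 5, solve 30 x 5 - 5.5t = +/- target for each target:
  t = (30 x 5 - 113) / 5.5 = 6.73
  t = (30 x 5 + 113) / 5.5 = 47.82
  t = (30 x 5 - 247) / 5.5 = -17.64 (outside (0, 60))
  t = (30 x 5 + 247) / 5.5 = 72.18 (outside (0, 60))
Valid solutions in (0, 60): {6.73, 47.82} minutes.
The first occurrence is t = 6.73 minutes.
The hands form a 113-degree angle at 6.73 minutes past 5:00.

Final answer: 6.73 minutes past 5:00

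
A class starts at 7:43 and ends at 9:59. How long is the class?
From 7:43 to 9:59:
(9 x 60 + 59) - (7 x 60 + 43) = 599 - 463 = 136 minutes
= 2 hours and 16 minutes

Final answer: 2 hours and 16 minutes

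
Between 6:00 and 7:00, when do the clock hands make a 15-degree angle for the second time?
At t minutes past 6:00, the hour hand is at 30 x 6 + 0.5t degrees and the minute hand is at 6t degrees.
The smaller angle between them is 15 degrees when |30H - 5.5t| = 15 or |30H - 5.5t| = 345.
With H = 6, solve 30 x 6 - 5.5t = +/- target for each target:
  t = (30 x 6 - 15) / 5.5 = 30
  t = (30 x 6 + 15) / 5.5 = 35.45
  t = (30 x 6 - 345) / 5.5 = -30 (outside (0, 60))
  t = (30 x 6 + 345) / 5.5 = 95.45 (outside (0, 60))
Valid solutions in (0, 60): {30, 35.45} minutes.
The second occurrence is t = 35.45 minutes.
The hands form a 15-degree angle at 35.45 minutes past 6:00.

Final answer: 35.45 minutes past 6:00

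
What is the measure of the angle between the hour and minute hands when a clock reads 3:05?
Hour hand position: 3 x 30 + 5 x 0.5 = 92.5 degrees
Minute hand position: 5 x 6 = 30 degrees
Difference: |92.5 - 30| = 62.5 degrees
The angle between the hands is 62.5 degrees

Final answer: 62.5 degrees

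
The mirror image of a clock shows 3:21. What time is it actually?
Reflection across the vertical (12-6) axis maps a hand at angle A degrees to (360 - A) degrees, which sends a reading of T minutes past 12:00 to (720 - T) minutes past 12:00.
Mirror reads 3:21 = 201 minutes past 12:00.
Actual time: (720 - 201) mod 720 = 519 minutes = 8:39.

Final answer: 8:39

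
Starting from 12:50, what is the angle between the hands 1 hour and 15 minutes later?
First find the time 1 hour and 15 minutes after 12:50.
Total minutes: 12 x 60 + 50 + 1 x 60 + 15 = 845.
845 mod 720 = 125 minutes = 2:05.
Now compute the angle at 2:05:
Hour hand: 2 x 30 + 5 x 0.5 = 62.5 degrees
Minute hand: 5 x 6 = 30 degrees
Difference: |62.5 - 30| = 32.5 degrees
The angle is 32.5 degrees

Final answer: 32.5 degrees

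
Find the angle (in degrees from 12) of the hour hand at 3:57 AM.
The hour hand moves 30 degrees per hour and 0.5 degrees per minute.
At 3:57: (3) x 30 + 57 x 0.5 = 90 + 28.5 = 118.5 degrees

Final answer: 118.5 degrees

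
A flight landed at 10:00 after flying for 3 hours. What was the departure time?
Starting time: 10:00 = 600 total minutes past 12:00
Subtracting: 3 hours = 180 minutes
600 - 180 = 420 minutes
= 7 hours past 12:00 = 7:00

Final answer: 7:00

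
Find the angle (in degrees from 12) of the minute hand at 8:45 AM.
The minute hand moves 6 degrees per minute.
At 8:45: 45 x 6 = 270 degrees

Final answer: 270 degrees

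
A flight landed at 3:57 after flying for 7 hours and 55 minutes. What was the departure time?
Starting time: 3:57 = 237 total minutes past 12:00
Subtracting: 7 hours and 55 minutes = 475 minutes
237 - 475 = -238 (negative, add 12 hours = 720) = 482 minutes
= 8 hours and 2 minutes past 12:00 = 8:02

Final answer: 8:02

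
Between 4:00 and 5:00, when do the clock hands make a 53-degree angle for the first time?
At t minutes past 4:00, the hour hand is at 30 x 4 + 0.5t degrees and the minute hand is at 6t degrees.
The smaller angle between them is 53 degrees when |30H - 5.5t| = 53 or |30H - 5.5t| = 307.
With H = 4, solve 30 x 4 - 5.5t = +/- target for each target:
  t = (30 x 4 - 53) / 5.5 = 12.18
  t = (30 x 4 + 53) / 5.5 = 31.45
  t = (30 x 4 - 307) / 5.5 = -34 (outside (0, 60))
  t = (30 x 4 + 307) / 5.5 = 77.64 (outside (0, 60))
Valid solutions in (0, 60): {12.18, 31.45} minutes.
The first occurrence is t = 12.18 minutes.
The hands form a 53-degree angle at 12.18 minutes past 4:00.

Final answer: 12.18 minutes past 4:00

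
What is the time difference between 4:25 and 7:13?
From 4:25 to 7:13:
(7 x 60 + 13) - (4 x 60 + 25) = 433 - 265 = 168 minutes
= 2 hours and 48 minutes

Final answer: 2 hours and 48 minutes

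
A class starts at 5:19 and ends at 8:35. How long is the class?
From 5:19 to 8:35:
(8 x 60 + 35) - (5 x 60 + 19) = 515 - 319 = 196 minutes
= 3 hours and 16 minutes

Final answer: 3 hours and 16 minutes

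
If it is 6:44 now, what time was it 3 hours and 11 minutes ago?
Starting time: 6:44 = 404 total minutes past 12:00
Subtracting: 3 hours and 11 minutes = 191 minutes
404 - 191 = 213 minutes
= 3 hours and 33 minutes past 12:00 = 3:33

Final answer: 3:33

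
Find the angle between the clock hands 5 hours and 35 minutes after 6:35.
First find the time 5 hours and 35 minutes after 6:35.
Total minutes: 6 x 60 + 35 + 5 x 60 + 35 = 730.
730 mod 720 = 10 minutes = 12:10.
Now compute the angle at 12:10:
Hour hand: 0 x 30 + 10 x 0.5 = 5 degrees
Minute hand: 10 x 6 = 60 degrees
Difference: |5 - 60| = 55 degrees
The angle is 55 degrees

Final answer: 55 degrees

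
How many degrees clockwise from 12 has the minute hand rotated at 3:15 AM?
The minute hand moves 6 degrees per minute.
At 3:15: 15 x 6 = 90 degrees

Final answer: 90 degrees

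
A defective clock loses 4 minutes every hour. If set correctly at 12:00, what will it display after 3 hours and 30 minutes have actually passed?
For every 60 true minutes, the faulty clock advances 60 - 4 = 56 minutes.
True elapsed: 3 hours and 30 minutes = 210 minutes.
Faulty clock advances: 210 x 56/60 = 196 minutes (drift: 14 minutes behind).
Shown time: 12:00 + 196 minutes = 3:16.

Final answer: 3:16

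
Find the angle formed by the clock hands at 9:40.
Hour hand position: 9 x 30 + 40 x 0.5 = 290 degrees
Minute hand position: 40 x 6 = 240 degrees
Difference: |290 - 240| = 50 degrees
The angle between the hands is 50 degrees

Final answer: 50 degrees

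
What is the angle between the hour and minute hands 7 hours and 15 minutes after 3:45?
First find the time 7 hours and 15 minutes after 3:45.
Total minutes: 3 x 60 + 45 + 7 x 60 + 15 = 660.
660 mod 720 = 660 minutes = 11:00.
Now compute the angle at 11:00:
Hour hand: 11 x 30 + 0 x 0.5 = 330 degrees
Minute hand: 0 x 6 = 0 degrees
Difference: |330 - 0| = 330 degrees
Smaller angle: 360 - 330 = 30 degrees

Final answer: 30 degrees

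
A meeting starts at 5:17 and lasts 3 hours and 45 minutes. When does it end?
Starting time: 5:17
Adding 45 minutes to 17 minutes: 17 + 45 = 62 minutes = 1 hour and 2 minutes
Adding 3 hours: 5 + 3 + 1 (carry) = 9
Final time: 9:02

Final answer: 9:02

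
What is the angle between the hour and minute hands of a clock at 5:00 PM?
Hour hand position: 5 x 30 + 0 x 0.5 = 150 degrees
Minute hand position: 0 x 6 = 0 degrees
Difference: |150 - 0| = 150 degrees
The angle between the hands is 150 degrees

Final answer: 150 degrees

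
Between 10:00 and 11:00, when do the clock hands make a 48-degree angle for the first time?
At t minutes past 10:00, the hour hand is at 30 x 10 + 0.5t degrees and the minute hand is at 6t degrees.
The smaller angle between them is 48 degrees when |30H - 5.5t| = 48 or |30H - 5.5t| = 312.
With H = 10, solve 30 x 10 - 5.5t = +/- target for each target:
  t = (30 x 10 - 48) / 5.5 = 45.82
  t = (30 x 10 + 48) / 5.5 = 63.27 (outside (0, 60))
  t = (30 x 10 - 312) / 5.5 = -2.18 (outside (0, 60))
  t = (30 x 10 + 312) / 5.5 = 111.27 (outside (0, 60))
Valid solutions in (0, 60): {45.82} minutes.
The first occurrence is t = 45.82 minutes.
The hands form a 48-degree angle at 45.82 minutes past 10:00.

Final answer: 45.82 minutes past 10:00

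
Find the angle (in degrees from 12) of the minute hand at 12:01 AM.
The minute hand moves 6 degrees per minute.
At 12:01: 1 x 6 = 6 degrees

Final answer: 6 degrees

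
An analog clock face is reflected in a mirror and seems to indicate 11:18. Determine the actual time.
Reflection across the vertical (12-6) axis maps a hand at angle A degrees to (360 - A) degrees, which sends a reading of T minutes past 12:00 to (720 - T) minutes past 12:00.
Mirror reads 11:18 = 678 minutes past 12:00.
Actual time: (720 - 678) mod 720 = 42 minutes = 12:42.

Final answer: 12:42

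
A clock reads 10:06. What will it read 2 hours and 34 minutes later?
Starting time: 10:06
Adding 34 minutes to 6 minutes: 6 + 34 = 40 minutes
Adding 2 hours: 10 + 2 = 12
Final time: 12:40

Final answer: 12:40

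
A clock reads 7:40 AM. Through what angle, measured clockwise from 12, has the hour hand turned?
The hour hand moves 30 degrees per hour and 0.5 degrees per minute.
At 7:40: (7) x 30 + 40 x 0.5 = 210 + 20 = 230 degrees

Final answer: 230 degrees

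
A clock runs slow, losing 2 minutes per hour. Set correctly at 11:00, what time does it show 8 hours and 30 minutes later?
For every 60 true minutes, the faulty clock advances 60 - 2 = 58 minutes.
True elapsed: 8 hours and 30 minutes = 510 minutes.
Faulty clock advances: 510 x 58/60 = 493 minutes (drift: 17 minutes behind).
Shown time: 11:00 + 493 minutes = 7:13.

Final answer: 7:13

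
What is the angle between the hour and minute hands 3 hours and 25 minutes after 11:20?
First find the time 3 hours and 25 minutes after 11:20.
Total minutes: 11 x 60 + 20 + 3 x 60 + 25 = 885.
885 mod 720 = 165 minutes = 2:45.
Now compute the angle at 2:45:
Hour hand: 2 x 30 + 45 x 0.5 = 82.5 degrees
Minute hand: 45 x 6 = 270 degrees
Difference: |82.5 - 270| = 187.5 degrees
Smaller angle: 360 - 187.5 = 172.5 degrees

Final answer: 172.5 degrees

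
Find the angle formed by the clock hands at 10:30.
Hour hand position: 10 x 30 + 30 x 0.5 = 315 degrees
Minute hand position: 30 x 6 = 180 degrees
Difference: |315 - 180| = 135 degrees
The angle between the hands is 135 degrees

Final answer: 135 degrees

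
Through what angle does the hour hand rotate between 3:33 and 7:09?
The hour hand moves 0.5 degrees per minute.
Time elapsed: 7:09 - 3:33 = 216 minutes
Angular displacement: 216 x 0.5 = 108 degrees

Final answer: 108 degrees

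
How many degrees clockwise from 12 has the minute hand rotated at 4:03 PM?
The minute hand moves 6 degrees per minute.
At 4:03: 3 x 6 = 18 degrees

Final answer: 18 degrees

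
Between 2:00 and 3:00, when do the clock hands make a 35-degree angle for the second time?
At t minutes past 2:00, the hour hand is at 30 x 2 + 0.5t degrees and the minute hand is at 6t degrees.
The smaller angle between them is 35 degrees when |30H - 5.5t| = 35 or |30H - 5.5t| = 325.
With H = 2, solve 30 x 2 - 5.5t = +/- target for each target:
  t = (30 x 2 - 35) / 5.5 = 4.55
  t = (30 x 2 + 35) / 5.5 = 17.27
  t = (30 x 2 - 325) / 5.5 = -48.18 (outside (0, 60))
  t = (30 x 2 + 325) / 5.5 = 70 (outside (0, 60))
Valid solutions in (0, 60): {4.55, 17.27} minutes.
The second occurrence is t = 17.27 minutes.
The hands form a 35-degree angle at 17.27 minutes past 2:00.

Final answer: 17.27 minutes past 2:00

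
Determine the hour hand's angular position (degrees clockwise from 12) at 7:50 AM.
The hour hand moves 30 degrees per hour and 0.5 degrees per minute.
At 7:50: (7) x 30 + 50 x 0.5 = 210 + 25 = 235 degrees

Final answer: 235 degrees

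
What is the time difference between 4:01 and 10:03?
From 4:01 to 10:03:
(10 x 60 + 3) - (4 x 60 + 1) = 603 - 241 = 362 minutes
= 6 hours and 2 minutes

Final answer: 6 hours and 2 minutes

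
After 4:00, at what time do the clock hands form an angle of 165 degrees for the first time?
At t minutes past 4:00, the hour hand is at 30 x 4 + 0.5t degrees and the minute hand is at 6t degrees.
The smaller angle between them is 165 degrees when |30H - 5.5t| = 165 or |30H - 5.5t| = 195.
With H = 4, solve 30 x 4 - 5.5t = +/- target for each target:
  t = (30 x 4 - 165) / 5.5 = -8.18 (outside (0, 60))
  t = (30 x 4 + 165) / 5.5 = 51.82
  t = (30 x 4 - 195) / 5.5 = -13.64 (outside (0, 60))
  t = (30 x 4 + 195) / 5.5 = 57.27
Valid solutions in (0, 60): {51.82, 57.27} minutes.
The first occurrence is t = 51.82 minutes.
The hands form a 165-degree angle at 51.82 minutes past 4:00.

Final answer: 51.82 minutes past 4:00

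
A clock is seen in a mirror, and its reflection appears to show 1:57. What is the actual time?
Reflection across the vertical (12-6) axis maps a hand at angle A degrees to (360 - A) degrees, which sends a reading of T minutes past 12:00 to (720 - T) minutes past 12:00.
Mirror reads 1:57 = 117 minutes past 12:00.
Actual time: (720 - 117) mod 720 = 603 minutes = 10:03.

Final answer: 10:03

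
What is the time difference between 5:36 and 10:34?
From 5:36 to 10:34:
(10 x 60 + 34) - (5 x 60 + 36) = 634 - 336 = 298 minutes
= 4 hours and 58 minutes

Final answer: 4 hours and 58 minutes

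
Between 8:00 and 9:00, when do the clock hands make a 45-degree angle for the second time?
At t minutes past 8:00, the hour hand is at 30 x 8 + 0.5t degrees and the minute hand is at 6t degrees.
The smaller angle between them is 45 degrees when |30H - 5.5t| = 45 or |30H - 5.5t| = 315.
With H = 8, solve 30 x 8 - 5.5t = +/- target for each target:
  t = (30 x 8 - 45) / 5.5 = 35.45
  t = (30 x 8 + 45) / 5.5 = 51.82
  t = (30 x 8 - 315) / 5.5 = -13.64 (outside (0, 60))
  t = (30 x 8 + 315) / 5.5 = 100.91 (outside (0, 60))
Valid solutions in (0, 60): {35.45, 51.82} minutes.
The second occurrence is t = 51.82 minutes.
The hands form a 45-degree angle at 51.82 minutes past 8:00.

Final answer: 51.82 minutes past 8:00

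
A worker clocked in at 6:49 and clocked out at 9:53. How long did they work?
From 6:49 to 9:53:
(9 x 60 + 53) - (6 x 60 + 49) = 593 - 409 = 184 minutes
= 3 hours and 4 minutes

Final answer: 3 hours and 4 minutes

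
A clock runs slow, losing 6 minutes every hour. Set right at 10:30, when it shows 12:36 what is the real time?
For every 60 true minutes, the faulty clock advances 54 minutes, so 1 faulty-clock minute corresponds to 60/54 true minutes.
From 10:30 to 12:36 on the faulty dial is 126 minutes.
True elapsed: 126 x 60/54 = 140 minutes = 2 hours and 20 minutes.
True time: 10:30 + 2 hours and 20 minutes = 12:50.

Final answer: 12:50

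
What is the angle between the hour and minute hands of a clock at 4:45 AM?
Hour hand position: 4 x 30 + 45 x 0.5 = 142.5 degrees
Minute hand position: 45 x 6 = 270 degrees
Difference: |142.5 - 270| = 127.5 degrees
The angle between the hands is 127.5 degrees

Final answer: 127.5 degrees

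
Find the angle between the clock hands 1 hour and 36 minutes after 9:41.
First find the time 1 hour and 36 minutes after 9:41.
Total minutes: 9 x 60 + 41 + 1 x 60 + 36 = 677.
677 mod 720 = 677 minutes = 11:17.
Now compute the angle at 11:17:
Hour hand: 11 x 30 + 17 x 0.5 = 338.5 degrees
Minute hand: 17 x 6 = 102 degrees
Difference: |338.5 - 102| = 236.5 degrees
Smaller angle: 360 - 236.5 = 123.5 degrees

Final answer: 123.5 degrees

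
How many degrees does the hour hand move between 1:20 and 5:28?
The hour hand moves 0.5 degrees per minute.
Time elapsed: 5:28 - 1:20 = 248 minutes
Angular displacement: 248 x 0.5 = 124 degrees

Final answer: 124 degrees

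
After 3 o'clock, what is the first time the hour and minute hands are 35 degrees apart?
At t minutes past 3:00, the hour hand is at 30 x 3 + 0.5t degrees and the minute hand is at 6t degrees.
The smaller angle between them is 35 degrees when |30H - 5.5t| = 35 or |30H - 5.5t| = 325.
With H = 3, solve 30 x 3 - 5.5t = +/- target for each target:
  t = (30 x 3 - 35) / 5.5 = 10
  t = (30 x 3 + 35) / 5.5 = 22.73
  t = (30 x 3 - 325) / 5.5 = -42.73 (outside (0, 60))
  t = (30 x 3 + 325) / 5.5 = 75.45 (outside (0, 60))
Valid solutions in (0, 60): {10, 22.73} minutes.
The first occurrence is t = 10 minutes.
The hands form a 35-degree angle at 10 minutes past 3:00.

Final answer: 10 minutes past 3:00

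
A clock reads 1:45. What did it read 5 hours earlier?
Starting time: 1:45 = 105 total minutes past 12:00
Subtracting: 5 hours = 300 minutes
105 - 300 = -195 (negative, add 12 hours = 720) = 525 minutes
= 8 hours and 45 minutes past 12:00 = 8:45

Final answer: 8:45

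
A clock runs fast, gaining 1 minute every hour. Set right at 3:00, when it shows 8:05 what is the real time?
For every 60 true minutes, the faulty clock advances 61 minutes, so 1 faulty-clock minute corresponds to 60/61 true minutes.
From 3:00 to 8:05 on the faulty dial is 305 minutes.
True elapsed: 305 x 60/61 = 300 minutes = 5 hours.
True time: 3:00 + 5 hours = 8:00.

Final answer: 8:00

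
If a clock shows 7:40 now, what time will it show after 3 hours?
Starting time: 7:40
Adding 0 minutes to 40 minutes: 40 + 0 = 40 minutes
Adding 3 hours: 7 + 3 = 10
Final time: 10:40

Final answer: 10:40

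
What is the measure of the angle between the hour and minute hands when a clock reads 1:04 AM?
Hour hand position: 1 x 30 + 4 x 0.5 = 32 degrees
Minute hand position: 4 x 6 = 24 degrees
Difference: |32 - 24| = 8 degrees
The angle between the hands is 8 degrees

Final answer: 8 degrees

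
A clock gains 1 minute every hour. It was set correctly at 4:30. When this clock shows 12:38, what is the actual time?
For every 60 true minutes, the faulty clock advances 61 minutes, so 1 faulty-clock minute corresponds to 60/61 true minutes.
From 4:30 to 12:38 on the faulty dial is 488 minutes.
True elapsed: 488 x 60/61 = 480 minutes = 8 hours.
True time: 4:30 + 8 hours = 12:30.

Final answer: 12:30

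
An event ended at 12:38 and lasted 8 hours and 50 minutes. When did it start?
Starting time: 12:38 = 38 total minutes past 12:00
Subtracting: 8 hours and 50 minutes = 530 minutes
38 - 530 = -492 (negative, add 12 hours = 720) = 228 minutes
= 3 hours and 48 minutes past 12:00 = 3:48

Final answer: 3:48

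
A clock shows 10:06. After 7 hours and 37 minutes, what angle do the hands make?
First find the time 7 hours and 37 minutes after 10:06.
Total minutes: 10 x 60 + 6 + 7 x 60 + 37 = 1063.
1063 mod 720 = 343 minutes = 5:43.
Now compute the angle at 5:43:
Hour hand: 5 x 30 + 43 x 0.5 = 171.5 degrees
Minute hand: 43 x 6 = 258 degrees
Difference: |171.5 - 258| = 86.5 degrees
The angle is 86.5 degrees

Final answer: 86.5 degrees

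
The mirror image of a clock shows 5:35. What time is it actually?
Reflection across the vertical (12-6) axis maps a hand at angle A degrees to (360 - A) degrees, which sends a reading of T minutes past 12:00 to (720 - T) minutes past 12:00.
Mirror reads 5:35 = 335 minutes past 12:00.
Actual time: (720 - 335) mod 720 = 385 minutes = 6:25.

Final answer: 6:25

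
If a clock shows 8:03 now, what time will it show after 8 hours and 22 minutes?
Starting time: 8:03
Adding 22 minutes to 3 minutes: 3 + 22 = 25 minutes
Adding 8 hours: 8 + 8 = 16 - 12 = 4
Final time: 4:25

Final answer: 4:25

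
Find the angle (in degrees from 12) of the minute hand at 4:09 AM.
The minute hand moves 6 degrees per minute.
At 4:09: 9 x 6 = 54 degrees

Final answer: 54 degrees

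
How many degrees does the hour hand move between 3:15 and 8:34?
The hour hand moves 0.5 degrees per minute.
Time elapsed: 8:34 - 3:15 = 319 minutes
Angular displacement: 319 x 0.5 = 159.5 degrees

Final answer: 159.5 degrees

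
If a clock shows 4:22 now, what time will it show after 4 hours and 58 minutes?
Starting time: 4:22
Adding 58 minutes to 22 minutes: 22 + 58 = 80 minutes = 1 hour and 20 minutes
Adding 4 hours: 4 + 4 + 1 (carry) = 9
Final time: 9:20

Final answer: 9:20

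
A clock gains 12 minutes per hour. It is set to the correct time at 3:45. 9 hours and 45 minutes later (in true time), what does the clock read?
For every 60 true minutes, the faulty clock advances 60 + 12 = 72 minutes.
True elapsed: 9 hours and 45 minutes = 585 minutes.
Faulty clock advances: 585 x 72/60 = 702 minutes (drift: 117 minutes ahead).
Shown time: 3:45 + 702 minutes = 3:27.

Final answer: 3:27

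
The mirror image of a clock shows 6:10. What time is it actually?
Reflection across the vertical (12-6) axis maps a hand at angle A degrees to (360 - A) degrees, which sends a reading of T minutes past 12:00 to (720 - T) minutes past 12:00.
Mirror reads 6:10 = 370 minutes past 12:00.
Actual time: (720 - 370) mod 720 = 350 minutes = 5:50.

Final answer: 5:50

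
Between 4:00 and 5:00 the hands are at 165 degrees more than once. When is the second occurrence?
At t minutes past 4:00, the hour hand is at 30 x 4 + 0.5t degrees and the minute hand is at 6t degrees.
The smaller angle between them is 165 degrees when |30H - 5.5t| = 165 or |30H - 5.5t| = 195.
With H = 4, solve 30 x 4 - 5.5t = +/- target for each target:
  t = (30 x 4 - 165) / 5.5 = -8.18 (outside (0, 60))
  t = (30 x 4 + 165) / 5.5 = 51.82
  t = (30 x 4 - 195) / 5.5 = -13.64 (outside (0, 60))
  t = (30 x 4 + 195) / 5.5 = 57.27
Valid solutions in (0, 60): {51.82, 57.27} minutes.
The second occurrence is t = 57.27 minutes.
The hands form a 165-degree angle at 57.27 minutes past 4:00.

Final answer: 57.27 minutes past 4:00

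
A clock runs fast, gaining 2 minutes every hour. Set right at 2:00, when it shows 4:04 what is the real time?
For every 60 true minutes, the faulty clock advances 62 minutes, so 1 faulty-clock minute corresponds to 60/62 true minutes.
From 2:00 to 4:04 on the faulty dial is 124 minutes.
True elapsed: 124 x 60/62 = 120 minutes = 2 hours.
True time: 2:00 + 2 hours = 4:00.

Final answer: 4:00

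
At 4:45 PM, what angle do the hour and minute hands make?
Hour hand position: 4 x 30 + 45 x 0.5 = 142.5 degrees
Minute hand position: 45 x 6 = 270 degrees
Difference: |142.5 - 270| = 127.5 degrees
The angle between the hands is 127.5 degrees

Final answer: 127.5 degrees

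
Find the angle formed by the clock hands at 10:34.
Hour hand position: 10 x 30 + 34 x 0.5 = 317 degrees
Minute hand position: 34 x 6 = 204 degrees
Difference: |317 - 204| = 113 degrees
The angle between the hands is 113 degrees

Final answer: 113 degrees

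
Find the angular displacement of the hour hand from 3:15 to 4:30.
The hour hand moves 0.5 degrees per minute.
Time elapsed: 4:30 - 3:15 = 75 minutes
Angular displacement: 75 x 0.5 = 37.5 degrees

Final answer: 37.5 degrees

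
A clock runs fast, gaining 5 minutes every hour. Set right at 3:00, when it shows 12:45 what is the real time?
For every 60 true minutes, the faulty clock advances 65 minutes, so 1 faulty-clock minute corresponds to 60/65 true minutes.
From 3:00 to 12:45 on the faulty dial is 585 minutes.
True elapsed: 585 x 60/65 = 540 minutes = 9 hours.
True time: 3:00 + 9 hours = 12:00.

Final answer: 12:00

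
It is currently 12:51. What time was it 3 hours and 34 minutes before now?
Starting time: 12:51 = 51 total minutes past 12:00
Subtracting: 3 hours and 34 minutes = 214 minutes
51 - 214 = -163 (negative, add 12 hours = 720) = 557 minutes
= 9 hours and 17 minutes past 12:00 = 9:17

Final answer: 9:17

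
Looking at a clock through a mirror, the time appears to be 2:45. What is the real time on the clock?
Reflection across the vertical (12-6) axis maps a hand at angle A degrees to (360 - A) degrees, which sends a reading of T minutes past 12:00 to (720 - T) minutes past 12:00.
Mirror reads 2:45 = 165 minutes past 12:00.
Actual time: (720 - 165) mod 720 = 555 minutes = 9:15.

Final answer: 9:15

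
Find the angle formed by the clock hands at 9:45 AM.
Hour hand position: 9 x 30 + 45 x 0.5 = 292.5 degrees
Minute hand position: 45 x 6 = 270 degrees
Difference: |292.5 - 270| = 22.5 degrees
The angle between the hands is 22.5 degrees

Final answer: 22.5 degrees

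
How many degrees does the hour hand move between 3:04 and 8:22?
The hour hand moves 0.5 degrees per minute.
Time elapsed: 8:22 - 3:04 = 318 minutes
Angular displacement: 318 x 0.5 = 159 degrees

Final answer: 159 degrees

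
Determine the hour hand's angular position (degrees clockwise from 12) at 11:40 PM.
The hour hand moves 30 degrees per hour and 0.5 degrees per minute.
At 11:40: (11) x 30 + 40 x 0.5 = 330 + 20 = 350 degrees

Final answer: 350 degrees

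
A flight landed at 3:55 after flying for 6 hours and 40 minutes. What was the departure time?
Starting time: 3:55 = 235 total minutes past 12:00
Subtracting: 6 hours and 40 minutes = 400 minutes
235 - 400 = -165 (negative, add 12 hours = 720) = 555 minutes
= 9 hours and 15 minutes past 12:00 = 9:15

Final answer: 9:15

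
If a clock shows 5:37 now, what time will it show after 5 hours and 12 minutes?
Starting time: 5:37
Adding 12 minutes to 37 minutes: 37 + 12 = 49 minutes
Adding 5 hours: 5 + 5 = 10
Final time: 10:49

Final answer: 10:49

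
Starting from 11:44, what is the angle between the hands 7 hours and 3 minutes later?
First find the time 7 hours and 3 minutes after 11:44.
Total minutes: 11 x 60 + 44 + 7 x 60 + 3 = 1127.
1127 mod 720 = 407 minutes = 6:47.
Now compute the angle at 6:47:
Hour hand: 6 x 30 + 47 x 0.5 = 203.5 degrees
Minute hand: 47 x 6 = 282 degrees
Difference: |203.5 - 282| = 78.5 degrees
The angle is 78.5 degrees

Final answer: 78.5 degrees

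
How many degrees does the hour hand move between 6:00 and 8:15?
The hour hand moves 0.5 degrees per minute.
Time elapsed: 8:15 - 6:00 = 135 minutes
Angular displacement: 135 x 0.5 = 67.5 degrees

Final answer: 67.5 degrees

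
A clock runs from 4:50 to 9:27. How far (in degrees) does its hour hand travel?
The hour hand moves 0.5 degrees per minute.
Time elapsed: 9:27 - 4:50 = 277 minutes
Angular displacement: 277 x 0.5 = 138.5 degrees

Final answer: 138.5 degrees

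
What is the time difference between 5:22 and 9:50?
From 5:22 to 9:50:
(9 x 60 + 50) - (5 x 60 + 22) = 590 - 322 = 268 minutes
= 4 hours and 28 minutes

Final answer: 4 hours and 28 minutes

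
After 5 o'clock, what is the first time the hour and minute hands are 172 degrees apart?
At t minutes past 5:00, the hour hand is at 30 x 5 + 0.5t degrees and the minute hand is at 6t degrees.
The smaller angle between them is 172 degrees when |30H - 5.5t| = 172 or |30H - 5.5t| = 188.
With H = 5, solve 30 x 5 - 5.5t = +/- target for each target:
  t = (30 x 5 - 172) / 5.5 = -4 (outside (0, 60))
  t = (30 x 5 + 172) / 5.5 = 58.55
  t = (30 x 5 - 188) / 5.5 = -6.91 (outside (0, 60))
  t = (30 x 5 + 188) / 5.5 = 61.45 (outside (0, 60))
Valid solutions in (0, 60): {58.55} minutes.
The first occurrence is t = 58.55 minutes.
The hands form a 172-degree angle at 58.55 minutes past 5:00.

Final answer: 58.55 minutes past 5:00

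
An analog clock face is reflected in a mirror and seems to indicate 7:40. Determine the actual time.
Reflection across the vertical (12-6) axis maps a hand at angle A degrees to (360 - A) degrees, which sends a reading of T minutes past 12:00 to (720 - T) minutes past 12:00.
Mirror reads 7:40 = 460 minutes past 12:00.
Actual time: (720 - 460) mod 720 = 260 minutes = 4:20.

Final answer: 4:20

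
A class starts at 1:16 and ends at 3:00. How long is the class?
From 1:16 to 3:00:
(3 x 60 + 0) - (1 x 60 + 16) = 180 - 76 = 104 minutes
= 1 hour and 44 minutes

Final answer: 1 hour and 44 minutes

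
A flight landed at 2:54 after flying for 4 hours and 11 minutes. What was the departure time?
Starting time: 2:54 = 174 total minutes past 12:00
Subtracting: 4 hours and 11 minutes = 251 minutes
174 - 251 = -77 (negative, add 12 hours = 720) = 643 minutes
= 10 hours and 43 minutes past 12:00 = 10:43

Final answer: 10:43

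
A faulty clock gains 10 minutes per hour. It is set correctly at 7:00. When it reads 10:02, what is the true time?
For every 60 true minutes, the faulty clock advances 70 minutes, so 1 faulty-clock minute corresponds to 60/70 true minutes.
From 7:00 to 10:02 on the faulty dial is 182 minutes.
True elapsed: 182 x 60/70 = 156 minutes = 2 hours and 36 minutes.
True time: 7:00 + 2 hours and 36 minutes = 9:36.

Final answer: 9:36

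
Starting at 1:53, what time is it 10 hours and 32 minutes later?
Starting time: 1:53
Adding 32 minutes to 53 minutes: 53 + 32 = 85 minutes = 1 hour and 25 minutes
Adding 10 hours: 1 + 10 + 1 (carry) = 12
Final time: 12:25

Final answer: 12:25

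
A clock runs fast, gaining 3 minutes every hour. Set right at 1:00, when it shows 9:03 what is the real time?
For every 60 true minutes, the faulty clock advances 63 minutes, so 1 faulty-clock minute corresponds to 60/63 true minutes.
From 1:00 to 9:03 on the faulty dial is 483 minutes.
True elapsed: 483 x 60/63 = 460 minutes = 7 hours and 40 minutes.
True time: 1:00 + 7 hours and 40 minutes = 8:40.

Final answer: 8:40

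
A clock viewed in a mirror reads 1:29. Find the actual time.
Reflection across the vertical (12-6) axis maps a hand at angle A degrees to (360 - A) degrees, which sends a reading of T minutes past 12:00 to (720 - T) minutes past 12:00.
Mirror reads 1:29 = 89 minutes past 12:00.
Actual time: (720 - 89) mod 720 = 631 minutes = 10:31.

Final answer: 10:31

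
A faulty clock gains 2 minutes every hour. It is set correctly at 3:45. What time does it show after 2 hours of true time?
For every 60 true minutes, the faulty clock advances 60 + 2 = 62 minutes.
True elapsed: 2 hours = 120 minutes.
Faulty clock advances: 120 x 62/60 = 124 minutes (drift: 4 minutes ahead).
Shown time: 3:45 + 124 minutes = 5:49.

Final answer: 5:49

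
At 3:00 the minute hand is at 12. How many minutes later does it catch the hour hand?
The minute hand gains 5.5 degrees per minute on the hour hand.
At 3:00, the hour hand is at 90 degrees and the minute hand is at 0 degrees.
The gap is 90 degrees. Time to close: 90/5.5 = 60 x 3/11 = 16.36 minutes.
The hands overlap at 16.36 minutes past 3:00.

Final answer: 16.36 minutes past 3:00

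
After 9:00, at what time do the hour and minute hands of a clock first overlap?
The minute hand gains 5.5 degrees per minute on the hour hand.
At 9:00, the hour hand is at 270 degrees and the minute hand is at 0 degrees.
The gap is 270 degrees. Time to close: 270/5.5 = 60 x 9/11 = 49.09 minutes.
The hands overlap at 49.09 minutes past 9:00.

Final answer: 49.09 minutes past 9:00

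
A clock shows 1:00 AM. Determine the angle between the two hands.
Hour hand position: 1 x 30 + 0 x 0.5 = 30 degrees
Minute hand position: 0 x 6 = 0 degrees
Difference: |30 - 0| = 30 degrees
The angle between the hands is 30 degrees

Final answer: 30 degrees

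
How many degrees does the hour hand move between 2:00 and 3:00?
The hour hand moves 0.5 degrees per minute.
Time elapsed: 3:00 - 2:00 = 60 minutes
Angular displacement: 60 x 0.5 = 30 degrees

Final answer: 30 degrees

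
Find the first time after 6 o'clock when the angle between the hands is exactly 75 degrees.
At t minutes past 6:00, the hour hand is at 30 x 6 + 0.5t degrees and the minute hand is at 6t degrees.
The smaller angle between them is 75 degrees when |30H - 5.5t| = 75 or |30H - 5.5t| = 285.
With H = 6, solve 30 x 6 - 5.5t = +/- target for each target:
  t = (30 x 6 - 75) / 5.5 = 19.09
  t = (30 x 6 + 75) / 5.5 = 46.36
  t = (30 x 6 - 285) / 5.5 = -19.09 (outside (0, 60))
  t = (30 x 6 + 285) / 5.5 = 84.55 (outside (0, 60))
Valid solutions in (0, 60): {19.09, 46.36} minutes.
The first occurrence is t = 19.09 minutes.
The hands form a 75-degree angle at 19.09 minutes past 6:00.

Final answer: 19.09 minutes past 6:00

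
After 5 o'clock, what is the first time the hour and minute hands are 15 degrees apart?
At t minutes past 5:00, the hour hand is at 30 x 5 + 0.5t degrees and the minute hand is at 6t degrees.
The smaller angle between them is 15 degrees when |30H - 5.5t| = 15 or |30H - 5.5t| = 345.
With H = 5, solve 30 x 5 - 5.5t = +/- target for each target:
  t = (30 x 5 - 15) / 5.5 = 24.55
  t = (30 x 5 + 15) / 5.5 = 30
  t = (30 x 5 - 345) / 5.5 = -35.45 (outside (0, 60))
  t = (30 x 5 + 345) / 5.5 = 90 (outside (0, 60))
Valid solutions in (0, 60): {24.55, 30} minutes.
The first occurrence is t = 24.55 minutes.
The hands form a 15-degree angle at 24.55 minutes past 5:00.

Final answer: 24.55 minutes past 5:00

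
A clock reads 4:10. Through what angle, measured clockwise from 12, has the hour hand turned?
The hour hand moves 30 degrees per hour and 0.5 degrees per minute.
At 4:10: (4) x 30 + 10 x 0.5 = 120 + 5 = 125 degrees

Final answer: 125 degrees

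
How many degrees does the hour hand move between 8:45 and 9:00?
The hour hand moves 0.5 degrees per minute.
Time elapsed: 9:00 - 8:45 = 15 minutes
Angular displacement: 15 x 0.5 = 7.5 degrees

Final answer: 7.5 degrees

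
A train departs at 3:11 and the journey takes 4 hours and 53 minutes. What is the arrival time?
Starting time: 3:11
Adding 53 minutes to 11 minutes: 11 + 53 = 64 minutes = 1 hour and 4 minutes
Adding 4 hours: 3 + 4 + 1 (carry) = 8
Final time: 8:04

Final answer: 8:04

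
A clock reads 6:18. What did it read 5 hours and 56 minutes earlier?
Starting time: 6:18 = 378 total minutes past 12:00
Subtracting: 5 hours and 56 minutes = 356 minutes
378 - 356 = 22 minutes
= 22 minutes past 12:00 = 12:22

Final answer: 12:22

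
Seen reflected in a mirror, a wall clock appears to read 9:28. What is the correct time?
Reflection across the vertical (12-6) axis maps a hand at angle A degrees to (360 - A) degrees, which sends a reading of T minutes past 12:00 to (720 - T) minutes past 12:00.
Mirror reads 9:28 = 568 minutes past 12:00.
Actual time: (720 - 568) mod 720 = 152 minutes = 2:32.

Final answer: 2:32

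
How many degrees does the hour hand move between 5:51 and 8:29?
The hour hand moves 0.5 degrees per minute.
Time elapsed: 8:29 - 5:51 = 158 minutes
Angular displacement: 158 x 0.5 = 79 degrees

Final answer: 79 degrees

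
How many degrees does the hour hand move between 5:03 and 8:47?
The hour hand moves 0.5 degrees per minute.
Time elapsed: 8:47 - 5:03 = 224 minutes
Angular displacement: 224 x 0.5 = 112 degrees

Final answer: 112 degrees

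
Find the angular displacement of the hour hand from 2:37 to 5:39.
The hour hand moves 0.5 degrees per minute.
Time elapsed: 5:39 - 2:37 = 182 minutes
Angular displacement: 182 x 0.5 = 91 degrees

Final answer: 91 degrees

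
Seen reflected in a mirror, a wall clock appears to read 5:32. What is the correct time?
Reflection across the vertical (12-6) axis maps a hand at angle A degrees to (360 - A) degrees, which sends a reading of T minutes past 12:00 to (720 - T) minutes past 12:00.
Mirror reads 5:32 = 332 minutes past 12:00.
Actual time: (720 - 332) mod 720 = 388 minutes = 6:28.

Final answer: 6:28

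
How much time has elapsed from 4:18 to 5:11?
From 4:18 to 5:11:
(5 x 60 + 11) - (4 x 60 + 18) = 311 - 258 = 53 minutes
= 53 minutes

Final answer: 53 minutes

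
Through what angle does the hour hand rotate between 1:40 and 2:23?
The hour hand moves 0.5 degrees per minute.
Time elapsed: 2:23 - 1:40 = 43 minutes
Angular displacement: 43 x 0.5 = 21.5 degrees

Final answer: 21.5 degrees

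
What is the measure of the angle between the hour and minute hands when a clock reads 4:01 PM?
Hour hand position: 4 x 30 + 1 x 0.5 = 120.5 degrees
Minute hand position: 1 x 6 = 6 degrees
Difference: |120.5 - 6| = 114.5 degrees
The angle between the hands is 114.5 degrees

Final answer: 114.5 degrees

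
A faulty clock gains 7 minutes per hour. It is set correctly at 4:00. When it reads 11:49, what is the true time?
For every 60 true minutes, the faulty clock advances 67 minutes, so 1 faulty-clock minute corresponds to 60/67 true minutes.
From 4:00 to 11:49 on the faulty dial is 469 minutes.
True elapsed: 469 x 60/67 = 420 minutes = 7 hours.
True time: 4:00 + 7 hours = 11:00.

Final answer: 11:00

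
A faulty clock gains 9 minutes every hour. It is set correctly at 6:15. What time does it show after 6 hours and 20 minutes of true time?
For every 60 true minutes, the faulty clock advances 60 + 9 = 69 minutes.
True elapsed: 6 hours and 20 minutes = 380 minutes.
Faulty clock advances: 380 x 69/60 = 437 minutes (drift: 57 minutes ahead).
Shown time: 6:15 + 437 minutes = 1:32.

Final answer: 1:32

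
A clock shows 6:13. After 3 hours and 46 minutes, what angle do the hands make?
First find the time 3 hours and 46 minutes after 6:13.
Total minutes: 6 x 60 + 13 + 3 x 60 + 46 = 599.
599 mod 720 = 599 minutes = 9:59.
Now compute the angle at 9:59:
Hour hand: 9 x 30 + 59 x 0.5 = 299.5 degrees
Minute hand: 59 x 6 = 354 degrees
Difference: |299.5 - 354| = 54.5 degrees
The angle is 54.5 degrees

Final answer: 54.5 degrees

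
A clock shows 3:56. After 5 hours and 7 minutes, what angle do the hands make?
First find the time 5 hours and 7 minutes after 3:56.
Total minutes: 3 x 60 + 56 + 5 x 60 + 7 = 543.
543 mod 720 = 543 minutes = 9:03.
Now compute the angle at 9:03:
Hour hand: 9 x 30 + 3 x 0.5 = 271.5 degrees
Minute hand: 3 x 6 = 18 degrees
Difference: |271.5 - 18| = 253.5 degrees
Smaller angle: 360 - 253.5 = 106.5 degrees

Final answer: 106.5 degrees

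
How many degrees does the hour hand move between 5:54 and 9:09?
The hour hand moves 0.5 degrees per minute.
Time elapsed: 9:09 - 5:54 = 195 minutes
Angular displacement: 195 x 0.5 = 97.5 degrees

Final answer: 97.5 degrees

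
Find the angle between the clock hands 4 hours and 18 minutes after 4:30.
First find the time 4 hours and 18 minutes after 4:30.
Total minutes: 4 x 60 + 30 + 4 x 60 + 18 = 528.
528 mod 720 = 528 minutes = 8:48.
Now compute the angle at 8:48:
Hour hand: 8 x 30 + 48 x 0.5 = 264 degrees
Minute hand: 48 x 6 = 288 degrees
Difference: |264 - 288| = 24 degrees
The angle is 24 degrees

Final answer: 24 degrees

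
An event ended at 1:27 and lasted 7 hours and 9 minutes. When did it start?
Starting time: 1:27 = 87 total minutes past 12:00
Subtracting: 7 hours and 9 minutes = 429 minutes
87 - 429 = -342 (negative, add 12 hours = 720) = 378 minutes
= 6 hours and 18 minutes past 12:00 = 6:18

Final answer: 6:18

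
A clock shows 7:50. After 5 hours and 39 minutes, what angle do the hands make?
First find the time 5 hours and 39 minutes after 7:50.
Total minutes: 7 x 60 + 50 + 5 x 60 + 39 = 809.
809 mod 720 = 89 minutes = 1:29.
Now compute the angle at 1:29:
Hour hand: 1 x 30 + 29 x 0.5 = 44.5 degrees
Minute hand: 29 x 6 = 174 degrees
Difference: |44.5 - 174| = 129.5 degrees
The angle is 129.5 degrees

Final answer: 129.5 degrees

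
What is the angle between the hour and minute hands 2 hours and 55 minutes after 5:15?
First find the time 2 hours and 55 minutes after 5:15.
Total minutes: 5 x 60 + 15 + 2 x 60 + 55 = 490.
490 mod 720 = 490 minutes = 8:10.
Now compute the angle at 8:10:
Hour hand: 8 x 30 + 10 x 0.5 = 245 degrees
Minute hand: 10 x 6 = 60 degrees
Difference: |245 - 60| = 185 degrees
Smaller angle: 360 - 185 = 175 degrees

Final answer: 175 degrees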